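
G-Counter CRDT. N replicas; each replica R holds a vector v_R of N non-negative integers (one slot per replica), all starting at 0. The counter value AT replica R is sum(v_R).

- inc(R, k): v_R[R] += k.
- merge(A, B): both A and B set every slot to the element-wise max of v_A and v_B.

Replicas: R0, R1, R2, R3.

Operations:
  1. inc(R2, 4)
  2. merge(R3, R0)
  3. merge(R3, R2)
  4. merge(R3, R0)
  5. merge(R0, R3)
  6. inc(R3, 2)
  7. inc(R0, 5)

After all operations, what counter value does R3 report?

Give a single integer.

Op 1: inc R2 by 4 -> R2=(0,0,4,0) value=4
Op 2: merge R3<->R0 -> R3=(0,0,0,0) R0=(0,0,0,0)
Op 3: merge R3<->R2 -> R3=(0,0,4,0) R2=(0,0,4,0)
Op 4: merge R3<->R0 -> R3=(0,0,4,0) R0=(0,0,4,0)
Op 5: merge R0<->R3 -> R0=(0,0,4,0) R3=(0,0,4,0)
Op 6: inc R3 by 2 -> R3=(0,0,4,2) value=6
Op 7: inc R0 by 5 -> R0=(5,0,4,0) value=9

Answer: 6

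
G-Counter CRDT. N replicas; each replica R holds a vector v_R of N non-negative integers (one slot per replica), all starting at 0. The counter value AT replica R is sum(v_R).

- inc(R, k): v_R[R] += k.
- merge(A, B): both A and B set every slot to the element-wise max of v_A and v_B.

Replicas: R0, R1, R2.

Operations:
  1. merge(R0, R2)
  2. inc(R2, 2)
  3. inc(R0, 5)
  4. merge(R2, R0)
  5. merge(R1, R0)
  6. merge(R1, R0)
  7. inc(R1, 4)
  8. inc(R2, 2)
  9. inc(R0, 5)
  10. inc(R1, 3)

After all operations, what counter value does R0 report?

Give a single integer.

Op 1: merge R0<->R2 -> R0=(0,0,0) R2=(0,0,0)
Op 2: inc R2 by 2 -> R2=(0,0,2) value=2
Op 3: inc R0 by 5 -> R0=(5,0,0) value=5
Op 4: merge R2<->R0 -> R2=(5,0,2) R0=(5,0,2)
Op 5: merge R1<->R0 -> R1=(5,0,2) R0=(5,0,2)
Op 6: merge R1<->R0 -> R1=(5,0,2) R0=(5,0,2)
Op 7: inc R1 by 4 -> R1=(5,4,2) value=11
Op 8: inc R2 by 2 -> R2=(5,0,4) value=9
Op 9: inc R0 by 5 -> R0=(10,0,2) value=12
Op 10: inc R1 by 3 -> R1=(5,7,2) value=14

Answer: 12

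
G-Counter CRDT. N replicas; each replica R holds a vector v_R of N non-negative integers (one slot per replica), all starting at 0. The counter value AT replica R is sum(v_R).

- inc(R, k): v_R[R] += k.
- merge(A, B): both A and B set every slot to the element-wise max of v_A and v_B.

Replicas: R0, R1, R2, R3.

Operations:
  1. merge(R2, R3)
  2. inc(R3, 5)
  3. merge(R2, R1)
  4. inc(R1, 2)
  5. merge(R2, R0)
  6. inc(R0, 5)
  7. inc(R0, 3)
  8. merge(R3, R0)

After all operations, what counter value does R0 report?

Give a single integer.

Op 1: merge R2<->R3 -> R2=(0,0,0,0) R3=(0,0,0,0)
Op 2: inc R3 by 5 -> R3=(0,0,0,5) value=5
Op 3: merge R2<->R1 -> R2=(0,0,0,0) R1=(0,0,0,0)
Op 4: inc R1 by 2 -> R1=(0,2,0,0) value=2
Op 5: merge R2<->R0 -> R2=(0,0,0,0) R0=(0,0,0,0)
Op 6: inc R0 by 5 -> R0=(5,0,0,0) value=5
Op 7: inc R0 by 3 -> R0=(8,0,0,0) value=8
Op 8: merge R3<->R0 -> R3=(8,0,0,5) R0=(8,0,0,5)

Answer: 13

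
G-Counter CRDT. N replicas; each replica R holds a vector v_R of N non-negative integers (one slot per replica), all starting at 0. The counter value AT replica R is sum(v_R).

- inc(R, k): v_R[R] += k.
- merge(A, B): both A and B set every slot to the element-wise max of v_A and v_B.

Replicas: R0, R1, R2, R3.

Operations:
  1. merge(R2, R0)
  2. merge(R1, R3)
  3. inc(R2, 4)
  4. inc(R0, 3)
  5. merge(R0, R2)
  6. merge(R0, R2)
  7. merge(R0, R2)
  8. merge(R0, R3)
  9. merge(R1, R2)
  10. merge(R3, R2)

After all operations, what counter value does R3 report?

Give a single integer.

Op 1: merge R2<->R0 -> R2=(0,0,0,0) R0=(0,0,0,0)
Op 2: merge R1<->R3 -> R1=(0,0,0,0) R3=(0,0,0,0)
Op 3: inc R2 by 4 -> R2=(0,0,4,0) value=4
Op 4: inc R0 by 3 -> R0=(3,0,0,0) value=3
Op 5: merge R0<->R2 -> R0=(3,0,4,0) R2=(3,0,4,0)
Op 6: merge R0<->R2 -> R0=(3,0,4,0) R2=(3,0,4,0)
Op 7: merge R0<->R2 -> R0=(3,0,4,0) R2=(3,0,4,0)
Op 8: merge R0<->R3 -> R0=(3,0,4,0) R3=(3,0,4,0)
Op 9: merge R1<->R2 -> R1=(3,0,4,0) R2=(3,0,4,0)
Op 10: merge R3<->R2 -> R3=(3,0,4,0) R2=(3,0,4,0)

Answer: 7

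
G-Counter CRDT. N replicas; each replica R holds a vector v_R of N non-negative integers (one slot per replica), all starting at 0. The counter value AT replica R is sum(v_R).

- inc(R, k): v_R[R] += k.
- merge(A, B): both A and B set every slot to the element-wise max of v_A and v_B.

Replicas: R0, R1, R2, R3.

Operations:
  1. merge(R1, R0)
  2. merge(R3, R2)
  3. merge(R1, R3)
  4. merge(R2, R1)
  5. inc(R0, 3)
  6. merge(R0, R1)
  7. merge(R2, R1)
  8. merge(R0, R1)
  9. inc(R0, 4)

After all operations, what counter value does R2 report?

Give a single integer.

Answer: 3

Derivation:
Op 1: merge R1<->R0 -> R1=(0,0,0,0) R0=(0,0,0,0)
Op 2: merge R3<->R2 -> R3=(0,0,0,0) R2=(0,0,0,0)
Op 3: merge R1<->R3 -> R1=(0,0,0,0) R3=(0,0,0,0)
Op 4: merge R2<->R1 -> R2=(0,0,0,0) R1=(0,0,0,0)
Op 5: inc R0 by 3 -> R0=(3,0,0,0) value=3
Op 6: merge R0<->R1 -> R0=(3,0,0,0) R1=(3,0,0,0)
Op 7: merge R2<->R1 -> R2=(3,0,0,0) R1=(3,0,0,0)
Op 8: merge R0<->R1 -> R0=(3,0,0,0) R1=(3,0,0,0)
Op 9: inc R0 by 4 -> R0=(7,0,0,0) value=7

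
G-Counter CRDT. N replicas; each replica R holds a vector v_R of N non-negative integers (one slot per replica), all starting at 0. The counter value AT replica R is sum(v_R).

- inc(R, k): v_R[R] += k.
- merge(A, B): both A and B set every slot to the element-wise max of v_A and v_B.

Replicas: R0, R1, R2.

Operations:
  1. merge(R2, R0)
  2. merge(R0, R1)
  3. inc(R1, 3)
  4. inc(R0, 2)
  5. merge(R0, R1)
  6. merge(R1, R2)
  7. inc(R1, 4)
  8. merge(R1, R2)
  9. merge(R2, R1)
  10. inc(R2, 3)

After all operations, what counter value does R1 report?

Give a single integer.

Op 1: merge R2<->R0 -> R2=(0,0,0) R0=(0,0,0)
Op 2: merge R0<->R1 -> R0=(0,0,0) R1=(0,0,0)
Op 3: inc R1 by 3 -> R1=(0,3,0) value=3
Op 4: inc R0 by 2 -> R0=(2,0,0) value=2
Op 5: merge R0<->R1 -> R0=(2,3,0) R1=(2,3,0)
Op 6: merge R1<->R2 -> R1=(2,3,0) R2=(2,3,0)
Op 7: inc R1 by 4 -> R1=(2,7,0) value=9
Op 8: merge R1<->R2 -> R1=(2,7,0) R2=(2,7,0)
Op 9: merge R2<->R1 -> R2=(2,7,0) R1=(2,7,0)
Op 10: inc R2 by 3 -> R2=(2,7,3) value=12

Answer: 9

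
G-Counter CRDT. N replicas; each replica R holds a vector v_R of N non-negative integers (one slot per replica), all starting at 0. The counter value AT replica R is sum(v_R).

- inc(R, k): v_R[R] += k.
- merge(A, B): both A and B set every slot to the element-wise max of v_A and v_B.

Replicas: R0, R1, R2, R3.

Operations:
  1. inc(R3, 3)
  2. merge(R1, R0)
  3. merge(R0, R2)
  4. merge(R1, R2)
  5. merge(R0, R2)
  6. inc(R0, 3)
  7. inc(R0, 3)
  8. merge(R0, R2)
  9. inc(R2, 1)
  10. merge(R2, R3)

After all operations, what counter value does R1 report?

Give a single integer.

Op 1: inc R3 by 3 -> R3=(0,0,0,3) value=3
Op 2: merge R1<->R0 -> R1=(0,0,0,0) R0=(0,0,0,0)
Op 3: merge R0<->R2 -> R0=(0,0,0,0) R2=(0,0,0,0)
Op 4: merge R1<->R2 -> R1=(0,0,0,0) R2=(0,0,0,0)
Op 5: merge R0<->R2 -> R0=(0,0,0,0) R2=(0,0,0,0)
Op 6: inc R0 by 3 -> R0=(3,0,0,0) value=3
Op 7: inc R0 by 3 -> R0=(6,0,0,0) value=6
Op 8: merge R0<->R2 -> R0=(6,0,0,0) R2=(6,0,0,0)
Op 9: inc R2 by 1 -> R2=(6,0,1,0) value=7
Op 10: merge R2<->R3 -> R2=(6,0,1,3) R3=(6,0,1,3)

Answer: 0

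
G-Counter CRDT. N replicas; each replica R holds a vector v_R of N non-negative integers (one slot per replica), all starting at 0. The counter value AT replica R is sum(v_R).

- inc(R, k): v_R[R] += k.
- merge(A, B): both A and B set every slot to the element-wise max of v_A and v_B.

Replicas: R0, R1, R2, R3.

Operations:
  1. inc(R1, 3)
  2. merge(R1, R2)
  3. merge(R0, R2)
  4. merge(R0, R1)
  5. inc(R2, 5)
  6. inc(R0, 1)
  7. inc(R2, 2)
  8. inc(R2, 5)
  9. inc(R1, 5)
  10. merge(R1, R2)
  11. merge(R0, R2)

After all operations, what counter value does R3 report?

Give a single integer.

Op 1: inc R1 by 3 -> R1=(0,3,0,0) value=3
Op 2: merge R1<->R2 -> R1=(0,3,0,0) R2=(0,3,0,0)
Op 3: merge R0<->R2 -> R0=(0,3,0,0) R2=(0,3,0,0)
Op 4: merge R0<->R1 -> R0=(0,3,0,0) R1=(0,3,0,0)
Op 5: inc R2 by 5 -> R2=(0,3,5,0) value=8
Op 6: inc R0 by 1 -> R0=(1,3,0,0) value=4
Op 7: inc R2 by 2 -> R2=(0,3,7,0) value=10
Op 8: inc R2 by 5 -> R2=(0,3,12,0) value=15
Op 9: inc R1 by 5 -> R1=(0,8,0,0) value=8
Op 10: merge R1<->R2 -> R1=(0,8,12,0) R2=(0,8,12,0)
Op 11: merge R0<->R2 -> R0=(1,8,12,0) R2=(1,8,12,0)

Answer: 0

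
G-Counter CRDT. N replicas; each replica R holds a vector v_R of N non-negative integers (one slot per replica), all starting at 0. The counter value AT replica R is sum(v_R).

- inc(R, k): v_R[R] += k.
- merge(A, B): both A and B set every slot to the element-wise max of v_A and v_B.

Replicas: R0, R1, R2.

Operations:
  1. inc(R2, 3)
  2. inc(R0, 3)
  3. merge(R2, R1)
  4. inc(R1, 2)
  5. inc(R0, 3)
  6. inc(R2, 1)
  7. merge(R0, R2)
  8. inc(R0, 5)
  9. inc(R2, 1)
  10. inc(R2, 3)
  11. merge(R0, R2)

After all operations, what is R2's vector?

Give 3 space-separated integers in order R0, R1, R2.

Answer: 11 0 8

Derivation:
Op 1: inc R2 by 3 -> R2=(0,0,3) value=3
Op 2: inc R0 by 3 -> R0=(3,0,0) value=3
Op 3: merge R2<->R1 -> R2=(0,0,3) R1=(0,0,3)
Op 4: inc R1 by 2 -> R1=(0,2,3) value=5
Op 5: inc R0 by 3 -> R0=(6,0,0) value=6
Op 6: inc R2 by 1 -> R2=(0,0,4) value=4
Op 7: merge R0<->R2 -> R0=(6,0,4) R2=(6,0,4)
Op 8: inc R0 by 5 -> R0=(11,0,4) value=15
Op 9: inc R2 by 1 -> R2=(6,0,5) value=11
Op 10: inc R2 by 3 -> R2=(6,0,8) value=14
Op 11: merge R0<->R2 -> R0=(11,0,8) R2=(11,0,8)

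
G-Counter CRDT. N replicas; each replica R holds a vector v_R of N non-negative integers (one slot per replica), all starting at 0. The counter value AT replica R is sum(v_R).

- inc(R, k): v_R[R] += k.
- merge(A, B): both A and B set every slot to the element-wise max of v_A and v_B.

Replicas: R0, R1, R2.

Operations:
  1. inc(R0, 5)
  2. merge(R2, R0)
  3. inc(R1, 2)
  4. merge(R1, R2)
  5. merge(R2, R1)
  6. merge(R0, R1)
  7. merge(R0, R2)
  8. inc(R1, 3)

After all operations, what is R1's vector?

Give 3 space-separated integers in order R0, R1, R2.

Op 1: inc R0 by 5 -> R0=(5,0,0) value=5
Op 2: merge R2<->R0 -> R2=(5,0,0) R0=(5,0,0)
Op 3: inc R1 by 2 -> R1=(0,2,0) value=2
Op 4: merge R1<->R2 -> R1=(5,2,0) R2=(5,2,0)
Op 5: merge R2<->R1 -> R2=(5,2,0) R1=(5,2,0)
Op 6: merge R0<->R1 -> R0=(5,2,0) R1=(5,2,0)
Op 7: merge R0<->R2 -> R0=(5,2,0) R2=(5,2,0)
Op 8: inc R1 by 3 -> R1=(5,5,0) value=10

Answer: 5 5 0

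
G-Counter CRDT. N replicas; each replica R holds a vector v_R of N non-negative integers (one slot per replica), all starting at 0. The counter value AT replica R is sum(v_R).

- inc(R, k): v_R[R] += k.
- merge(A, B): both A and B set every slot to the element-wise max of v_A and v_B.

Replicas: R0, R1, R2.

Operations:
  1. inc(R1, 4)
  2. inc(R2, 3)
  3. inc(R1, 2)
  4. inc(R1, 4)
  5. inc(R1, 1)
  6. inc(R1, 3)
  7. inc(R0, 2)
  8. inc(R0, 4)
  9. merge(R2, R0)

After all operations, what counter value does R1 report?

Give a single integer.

Answer: 14

Derivation:
Op 1: inc R1 by 4 -> R1=(0,4,0) value=4
Op 2: inc R2 by 3 -> R2=(0,0,3) value=3
Op 3: inc R1 by 2 -> R1=(0,6,0) value=6
Op 4: inc R1 by 4 -> R1=(0,10,0) value=10
Op 5: inc R1 by 1 -> R1=(0,11,0) value=11
Op 6: inc R1 by 3 -> R1=(0,14,0) value=14
Op 7: inc R0 by 2 -> R0=(2,0,0) value=2
Op 8: inc R0 by 4 -> R0=(6,0,0) value=6
Op 9: merge R2<->R0 -> R2=(6,0,3) R0=(6,0,3)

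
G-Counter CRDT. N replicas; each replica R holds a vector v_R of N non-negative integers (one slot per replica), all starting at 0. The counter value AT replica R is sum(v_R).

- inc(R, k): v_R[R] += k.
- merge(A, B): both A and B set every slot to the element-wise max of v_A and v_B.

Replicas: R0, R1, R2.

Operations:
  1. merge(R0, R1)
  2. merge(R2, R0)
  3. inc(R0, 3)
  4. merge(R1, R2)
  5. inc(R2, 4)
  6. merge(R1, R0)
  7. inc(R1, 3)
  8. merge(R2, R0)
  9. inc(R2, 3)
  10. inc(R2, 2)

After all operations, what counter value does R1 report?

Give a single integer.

Op 1: merge R0<->R1 -> R0=(0,0,0) R1=(0,0,0)
Op 2: merge R2<->R0 -> R2=(0,0,0) R0=(0,0,0)
Op 3: inc R0 by 3 -> R0=(3,0,0) value=3
Op 4: merge R1<->R2 -> R1=(0,0,0) R2=(0,0,0)
Op 5: inc R2 by 4 -> R2=(0,0,4) value=4
Op 6: merge R1<->R0 -> R1=(3,0,0) R0=(3,0,0)
Op 7: inc R1 by 3 -> R1=(3,3,0) value=6
Op 8: merge R2<->R0 -> R2=(3,0,4) R0=(3,0,4)
Op 9: inc R2 by 3 -> R2=(3,0,7) value=10
Op 10: inc R2 by 2 -> R2=(3,0,9) value=12

Answer: 6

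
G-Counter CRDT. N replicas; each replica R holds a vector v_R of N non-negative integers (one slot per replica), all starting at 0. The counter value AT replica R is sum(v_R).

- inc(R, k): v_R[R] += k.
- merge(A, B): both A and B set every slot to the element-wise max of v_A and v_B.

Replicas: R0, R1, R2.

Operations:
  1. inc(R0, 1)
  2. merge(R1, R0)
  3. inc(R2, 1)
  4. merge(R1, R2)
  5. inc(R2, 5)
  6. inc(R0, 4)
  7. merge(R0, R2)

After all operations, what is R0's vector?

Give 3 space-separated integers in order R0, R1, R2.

Op 1: inc R0 by 1 -> R0=(1,0,0) value=1
Op 2: merge R1<->R0 -> R1=(1,0,0) R0=(1,0,0)
Op 3: inc R2 by 1 -> R2=(0,0,1) value=1
Op 4: merge R1<->R2 -> R1=(1,0,1) R2=(1,0,1)
Op 5: inc R2 by 5 -> R2=(1,0,6) value=7
Op 6: inc R0 by 4 -> R0=(5,0,0) value=5
Op 7: merge R0<->R2 -> R0=(5,0,6) R2=(5,0,6)

Answer: 5 0 6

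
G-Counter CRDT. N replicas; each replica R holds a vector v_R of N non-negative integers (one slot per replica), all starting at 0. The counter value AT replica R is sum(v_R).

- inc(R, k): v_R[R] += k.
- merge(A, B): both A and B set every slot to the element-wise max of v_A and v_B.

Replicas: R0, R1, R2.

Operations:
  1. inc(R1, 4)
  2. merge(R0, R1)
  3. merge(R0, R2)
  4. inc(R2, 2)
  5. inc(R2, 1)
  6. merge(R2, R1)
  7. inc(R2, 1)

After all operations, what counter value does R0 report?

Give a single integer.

Answer: 4

Derivation:
Op 1: inc R1 by 4 -> R1=(0,4,0) value=4
Op 2: merge R0<->R1 -> R0=(0,4,0) R1=(0,4,0)
Op 3: merge R0<->R2 -> R0=(0,4,0) R2=(0,4,0)
Op 4: inc R2 by 2 -> R2=(0,4,2) value=6
Op 5: inc R2 by 1 -> R2=(0,4,3) value=7
Op 6: merge R2<->R1 -> R2=(0,4,3) R1=(0,4,3)
Op 7: inc R2 by 1 -> R2=(0,4,4) value=8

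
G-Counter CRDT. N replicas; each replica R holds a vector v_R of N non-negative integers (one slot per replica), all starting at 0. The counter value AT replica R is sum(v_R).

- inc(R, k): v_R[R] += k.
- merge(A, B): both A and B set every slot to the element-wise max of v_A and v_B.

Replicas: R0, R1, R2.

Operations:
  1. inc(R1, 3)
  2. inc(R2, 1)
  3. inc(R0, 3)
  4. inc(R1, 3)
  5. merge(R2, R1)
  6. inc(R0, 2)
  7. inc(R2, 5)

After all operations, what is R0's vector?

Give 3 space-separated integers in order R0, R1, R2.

Op 1: inc R1 by 3 -> R1=(0,3,0) value=3
Op 2: inc R2 by 1 -> R2=(0,0,1) value=1
Op 3: inc R0 by 3 -> R0=(3,0,0) value=3
Op 4: inc R1 by 3 -> R1=(0,6,0) value=6
Op 5: merge R2<->R1 -> R2=(0,6,1) R1=(0,6,1)
Op 6: inc R0 by 2 -> R0=(5,0,0) value=5
Op 7: inc R2 by 5 -> R2=(0,6,6) value=12

Answer: 5 0 0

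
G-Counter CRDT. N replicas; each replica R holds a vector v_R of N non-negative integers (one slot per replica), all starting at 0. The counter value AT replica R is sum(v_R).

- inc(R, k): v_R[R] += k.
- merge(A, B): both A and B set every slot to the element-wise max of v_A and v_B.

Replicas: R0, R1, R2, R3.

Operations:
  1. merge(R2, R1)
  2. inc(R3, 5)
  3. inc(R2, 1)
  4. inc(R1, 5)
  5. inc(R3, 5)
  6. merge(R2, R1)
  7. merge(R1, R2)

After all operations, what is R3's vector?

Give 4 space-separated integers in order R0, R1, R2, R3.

Op 1: merge R2<->R1 -> R2=(0,0,0,0) R1=(0,0,0,0)
Op 2: inc R3 by 5 -> R3=(0,0,0,5) value=5
Op 3: inc R2 by 1 -> R2=(0,0,1,0) value=1
Op 4: inc R1 by 5 -> R1=(0,5,0,0) value=5
Op 5: inc R3 by 5 -> R3=(0,0,0,10) value=10
Op 6: merge R2<->R1 -> R2=(0,5,1,0) R1=(0,5,1,0)
Op 7: merge R1<->R2 -> R1=(0,5,1,0) R2=(0,5,1,0)

Answer: 0 0 0 10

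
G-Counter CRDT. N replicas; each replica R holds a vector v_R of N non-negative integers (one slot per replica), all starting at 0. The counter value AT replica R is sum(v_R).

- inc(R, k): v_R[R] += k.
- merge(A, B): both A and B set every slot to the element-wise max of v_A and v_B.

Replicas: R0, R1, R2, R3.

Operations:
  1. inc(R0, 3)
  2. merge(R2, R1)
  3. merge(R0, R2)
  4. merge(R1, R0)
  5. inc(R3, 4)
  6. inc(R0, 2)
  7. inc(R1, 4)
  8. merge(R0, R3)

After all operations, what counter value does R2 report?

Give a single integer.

Answer: 3

Derivation:
Op 1: inc R0 by 3 -> R0=(3,0,0,0) value=3
Op 2: merge R2<->R1 -> R2=(0,0,0,0) R1=(0,0,0,0)
Op 3: merge R0<->R2 -> R0=(3,0,0,0) R2=(3,0,0,0)
Op 4: merge R1<->R0 -> R1=(3,0,0,0) R0=(3,0,0,0)
Op 5: inc R3 by 4 -> R3=(0,0,0,4) value=4
Op 6: inc R0 by 2 -> R0=(5,0,0,0) value=5
Op 7: inc R1 by 4 -> R1=(3,4,0,0) value=7
Op 8: merge R0<->R3 -> R0=(5,0,0,4) R3=(5,0,0,4)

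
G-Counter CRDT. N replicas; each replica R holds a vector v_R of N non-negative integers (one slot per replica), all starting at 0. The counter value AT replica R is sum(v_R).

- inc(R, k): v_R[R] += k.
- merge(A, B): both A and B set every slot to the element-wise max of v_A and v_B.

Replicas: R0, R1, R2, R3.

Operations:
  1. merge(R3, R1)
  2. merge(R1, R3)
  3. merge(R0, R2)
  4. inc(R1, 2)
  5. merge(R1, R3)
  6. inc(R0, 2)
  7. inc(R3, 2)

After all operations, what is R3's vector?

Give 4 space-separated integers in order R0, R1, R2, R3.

Op 1: merge R3<->R1 -> R3=(0,0,0,0) R1=(0,0,0,0)
Op 2: merge R1<->R3 -> R1=(0,0,0,0) R3=(0,0,0,0)
Op 3: merge R0<->R2 -> R0=(0,0,0,0) R2=(0,0,0,0)
Op 4: inc R1 by 2 -> R1=(0,2,0,0) value=2
Op 5: merge R1<->R3 -> R1=(0,2,0,0) R3=(0,2,0,0)
Op 6: inc R0 by 2 -> R0=(2,0,0,0) value=2
Op 7: inc R3 by 2 -> R3=(0,2,0,2) value=4

Answer: 0 2 0 2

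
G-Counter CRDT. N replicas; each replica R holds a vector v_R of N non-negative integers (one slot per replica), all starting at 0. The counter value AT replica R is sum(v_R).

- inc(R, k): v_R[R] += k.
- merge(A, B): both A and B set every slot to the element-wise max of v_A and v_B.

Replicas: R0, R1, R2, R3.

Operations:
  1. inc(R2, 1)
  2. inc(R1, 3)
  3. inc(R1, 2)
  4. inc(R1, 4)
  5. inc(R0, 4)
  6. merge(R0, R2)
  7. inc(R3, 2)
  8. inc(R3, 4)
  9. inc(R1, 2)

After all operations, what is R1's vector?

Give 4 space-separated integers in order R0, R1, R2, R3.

Answer: 0 11 0 0

Derivation:
Op 1: inc R2 by 1 -> R2=(0,0,1,0) value=1
Op 2: inc R1 by 3 -> R1=(0,3,0,0) value=3
Op 3: inc R1 by 2 -> R1=(0,5,0,0) value=5
Op 4: inc R1 by 4 -> R1=(0,9,0,0) value=9
Op 5: inc R0 by 4 -> R0=(4,0,0,0) value=4
Op 6: merge R0<->R2 -> R0=(4,0,1,0) R2=(4,0,1,0)
Op 7: inc R3 by 2 -> R3=(0,0,0,2) value=2
Op 8: inc R3 by 4 -> R3=(0,0,0,6) value=6
Op 9: inc R1 by 2 -> R1=(0,11,0,0) value=11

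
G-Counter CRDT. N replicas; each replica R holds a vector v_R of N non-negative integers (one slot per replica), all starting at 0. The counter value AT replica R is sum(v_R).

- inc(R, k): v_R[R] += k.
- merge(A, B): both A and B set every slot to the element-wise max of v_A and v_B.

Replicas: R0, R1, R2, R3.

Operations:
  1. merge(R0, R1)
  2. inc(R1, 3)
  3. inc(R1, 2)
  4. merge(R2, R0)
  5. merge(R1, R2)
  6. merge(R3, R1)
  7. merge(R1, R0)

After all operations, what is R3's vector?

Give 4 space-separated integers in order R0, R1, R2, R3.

Op 1: merge R0<->R1 -> R0=(0,0,0,0) R1=(0,0,0,0)
Op 2: inc R1 by 3 -> R1=(0,3,0,0) value=3
Op 3: inc R1 by 2 -> R1=(0,5,0,0) value=5
Op 4: merge R2<->R0 -> R2=(0,0,0,0) R0=(0,0,0,0)
Op 5: merge R1<->R2 -> R1=(0,5,0,0) R2=(0,5,0,0)
Op 6: merge R3<->R1 -> R3=(0,5,0,0) R1=(0,5,0,0)
Op 7: merge R1<->R0 -> R1=(0,5,0,0) R0=(0,5,0,0)

Answer: 0 5 0 0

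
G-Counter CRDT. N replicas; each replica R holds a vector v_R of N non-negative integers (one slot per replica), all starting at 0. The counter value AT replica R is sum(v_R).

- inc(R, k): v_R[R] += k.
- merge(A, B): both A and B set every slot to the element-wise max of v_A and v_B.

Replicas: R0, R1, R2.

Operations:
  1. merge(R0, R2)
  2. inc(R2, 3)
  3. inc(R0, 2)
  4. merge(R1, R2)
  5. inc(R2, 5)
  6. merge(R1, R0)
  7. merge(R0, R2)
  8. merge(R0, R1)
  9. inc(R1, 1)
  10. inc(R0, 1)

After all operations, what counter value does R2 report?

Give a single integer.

Op 1: merge R0<->R2 -> R0=(0,0,0) R2=(0,0,0)
Op 2: inc R2 by 3 -> R2=(0,0,3) value=3
Op 3: inc R0 by 2 -> R0=(2,0,0) value=2
Op 4: merge R1<->R2 -> R1=(0,0,3) R2=(0,0,3)
Op 5: inc R2 by 5 -> R2=(0,0,8) value=8
Op 6: merge R1<->R0 -> R1=(2,0,3) R0=(2,0,3)
Op 7: merge R0<->R2 -> R0=(2,0,8) R2=(2,0,8)
Op 8: merge R0<->R1 -> R0=(2,0,8) R1=(2,0,8)
Op 9: inc R1 by 1 -> R1=(2,1,8) value=11
Op 10: inc R0 by 1 -> R0=(3,0,8) value=11

Answer: 10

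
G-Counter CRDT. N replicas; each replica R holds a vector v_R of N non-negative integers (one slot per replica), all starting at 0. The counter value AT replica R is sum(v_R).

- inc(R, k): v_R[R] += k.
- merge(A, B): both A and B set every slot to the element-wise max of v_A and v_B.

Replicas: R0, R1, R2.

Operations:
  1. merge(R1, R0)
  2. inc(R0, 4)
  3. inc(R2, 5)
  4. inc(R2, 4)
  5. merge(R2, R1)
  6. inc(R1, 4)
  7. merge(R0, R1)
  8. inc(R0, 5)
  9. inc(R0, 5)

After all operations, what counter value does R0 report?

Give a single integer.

Answer: 27

Derivation:
Op 1: merge R1<->R0 -> R1=(0,0,0) R0=(0,0,0)
Op 2: inc R0 by 4 -> R0=(4,0,0) value=4
Op 3: inc R2 by 5 -> R2=(0,0,5) value=5
Op 4: inc R2 by 4 -> R2=(0,0,9) value=9
Op 5: merge R2<->R1 -> R2=(0,0,9) R1=(0,0,9)
Op 6: inc R1 by 4 -> R1=(0,4,9) value=13
Op 7: merge R0<->R1 -> R0=(4,4,9) R1=(4,4,9)
Op 8: inc R0 by 5 -> R0=(9,4,9) value=22
Op 9: inc R0 by 5 -> R0=(14,4,9) value=27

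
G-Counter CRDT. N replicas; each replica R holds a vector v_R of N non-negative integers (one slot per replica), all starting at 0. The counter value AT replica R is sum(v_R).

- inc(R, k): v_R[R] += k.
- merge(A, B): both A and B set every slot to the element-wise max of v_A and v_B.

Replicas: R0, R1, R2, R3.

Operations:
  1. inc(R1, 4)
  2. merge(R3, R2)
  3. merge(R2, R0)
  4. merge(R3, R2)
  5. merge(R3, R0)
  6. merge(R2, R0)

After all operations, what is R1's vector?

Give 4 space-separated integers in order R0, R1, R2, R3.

Answer: 0 4 0 0

Derivation:
Op 1: inc R1 by 4 -> R1=(0,4,0,0) value=4
Op 2: merge R3<->R2 -> R3=(0,0,0,0) R2=(0,0,0,0)
Op 3: merge R2<->R0 -> R2=(0,0,0,0) R0=(0,0,0,0)
Op 4: merge R3<->R2 -> R3=(0,0,0,0) R2=(0,0,0,0)
Op 5: merge R3<->R0 -> R3=(0,0,0,0) R0=(0,0,0,0)
Op 6: merge R2<->R0 -> R2=(0,0,0,0) R0=(0,0,0,0)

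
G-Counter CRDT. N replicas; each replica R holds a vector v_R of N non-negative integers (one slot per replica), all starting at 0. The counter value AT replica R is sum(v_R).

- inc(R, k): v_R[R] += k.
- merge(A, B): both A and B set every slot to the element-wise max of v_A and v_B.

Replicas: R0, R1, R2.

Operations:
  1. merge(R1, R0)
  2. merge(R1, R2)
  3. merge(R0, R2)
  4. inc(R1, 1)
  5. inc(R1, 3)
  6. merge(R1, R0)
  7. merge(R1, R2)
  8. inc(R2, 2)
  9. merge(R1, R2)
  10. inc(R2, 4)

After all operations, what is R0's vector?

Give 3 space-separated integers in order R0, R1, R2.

Answer: 0 4 0

Derivation:
Op 1: merge R1<->R0 -> R1=(0,0,0) R0=(0,0,0)
Op 2: merge R1<->R2 -> R1=(0,0,0) R2=(0,0,0)
Op 3: merge R0<->R2 -> R0=(0,0,0) R2=(0,0,0)
Op 4: inc R1 by 1 -> R1=(0,1,0) value=1
Op 5: inc R1 by 3 -> R1=(0,4,0) value=4
Op 6: merge R1<->R0 -> R1=(0,4,0) R0=(0,4,0)
Op 7: merge R1<->R2 -> R1=(0,4,0) R2=(0,4,0)
Op 8: inc R2 by 2 -> R2=(0,4,2) value=6
Op 9: merge R1<->R2 -> R1=(0,4,2) R2=(0,4,2)
Op 10: inc R2 by 4 -> R2=(0,4,6) value=10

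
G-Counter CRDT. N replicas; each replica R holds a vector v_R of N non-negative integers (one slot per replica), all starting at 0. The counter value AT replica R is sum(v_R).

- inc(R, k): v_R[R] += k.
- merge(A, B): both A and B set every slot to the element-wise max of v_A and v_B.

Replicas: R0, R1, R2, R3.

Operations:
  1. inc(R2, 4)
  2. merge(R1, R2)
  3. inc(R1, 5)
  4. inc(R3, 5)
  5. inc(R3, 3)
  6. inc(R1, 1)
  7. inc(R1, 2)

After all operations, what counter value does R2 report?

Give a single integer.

Op 1: inc R2 by 4 -> R2=(0,0,4,0) value=4
Op 2: merge R1<->R2 -> R1=(0,0,4,0) R2=(0,0,4,0)
Op 3: inc R1 by 5 -> R1=(0,5,4,0) value=9
Op 4: inc R3 by 5 -> R3=(0,0,0,5) value=5
Op 5: inc R3 by 3 -> R3=(0,0,0,8) value=8
Op 6: inc R1 by 1 -> R1=(0,6,4,0) value=10
Op 7: inc R1 by 2 -> R1=(0,8,4,0) value=12

Answer: 4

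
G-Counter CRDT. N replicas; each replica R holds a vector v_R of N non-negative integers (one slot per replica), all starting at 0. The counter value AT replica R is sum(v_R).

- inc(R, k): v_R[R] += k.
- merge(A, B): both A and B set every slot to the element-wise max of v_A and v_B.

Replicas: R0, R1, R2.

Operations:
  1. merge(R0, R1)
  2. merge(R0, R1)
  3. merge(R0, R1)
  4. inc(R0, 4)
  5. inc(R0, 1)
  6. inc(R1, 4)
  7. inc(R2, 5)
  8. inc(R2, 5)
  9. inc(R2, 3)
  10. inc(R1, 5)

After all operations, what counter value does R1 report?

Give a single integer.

Answer: 9

Derivation:
Op 1: merge R0<->R1 -> R0=(0,0,0) R1=(0,0,0)
Op 2: merge R0<->R1 -> R0=(0,0,0) R1=(0,0,0)
Op 3: merge R0<->R1 -> R0=(0,0,0) R1=(0,0,0)
Op 4: inc R0 by 4 -> R0=(4,0,0) value=4
Op 5: inc R0 by 1 -> R0=(5,0,0) value=5
Op 6: inc R1 by 4 -> R1=(0,4,0) value=4
Op 7: inc R2 by 5 -> R2=(0,0,5) value=5
Op 8: inc R2 by 5 -> R2=(0,0,10) value=10
Op 9: inc R2 by 3 -> R2=(0,0,13) value=13
Op 10: inc R1 by 5 -> R1=(0,9,0) value=9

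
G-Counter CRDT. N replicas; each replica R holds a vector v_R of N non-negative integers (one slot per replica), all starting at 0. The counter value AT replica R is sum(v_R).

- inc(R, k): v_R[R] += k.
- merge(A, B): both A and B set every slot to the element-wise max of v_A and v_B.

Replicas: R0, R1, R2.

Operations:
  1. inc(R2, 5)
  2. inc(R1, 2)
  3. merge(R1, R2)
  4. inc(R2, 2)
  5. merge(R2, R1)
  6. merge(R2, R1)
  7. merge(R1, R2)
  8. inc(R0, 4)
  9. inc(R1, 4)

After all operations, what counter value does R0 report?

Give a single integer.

Op 1: inc R2 by 5 -> R2=(0,0,5) value=5
Op 2: inc R1 by 2 -> R1=(0,2,0) value=2
Op 3: merge R1<->R2 -> R1=(0,2,5) R2=(0,2,5)
Op 4: inc R2 by 2 -> R2=(0,2,7) value=9
Op 5: merge R2<->R1 -> R2=(0,2,7) R1=(0,2,7)
Op 6: merge R2<->R1 -> R2=(0,2,7) R1=(0,2,7)
Op 7: merge R1<->R2 -> R1=(0,2,7) R2=(0,2,7)
Op 8: inc R0 by 4 -> R0=(4,0,0) value=4
Op 9: inc R1 by 4 -> R1=(0,6,7) value=13

Answer: 4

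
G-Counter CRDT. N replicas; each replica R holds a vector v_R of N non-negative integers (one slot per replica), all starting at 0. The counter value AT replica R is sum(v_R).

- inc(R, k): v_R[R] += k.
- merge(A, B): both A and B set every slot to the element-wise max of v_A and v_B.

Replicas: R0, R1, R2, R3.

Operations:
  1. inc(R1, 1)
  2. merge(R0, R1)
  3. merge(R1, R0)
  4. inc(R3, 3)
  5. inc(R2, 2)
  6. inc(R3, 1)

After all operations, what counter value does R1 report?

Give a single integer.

Op 1: inc R1 by 1 -> R1=(0,1,0,0) value=1
Op 2: merge R0<->R1 -> R0=(0,1,0,0) R1=(0,1,0,0)
Op 3: merge R1<->R0 -> R1=(0,1,0,0) R0=(0,1,0,0)
Op 4: inc R3 by 3 -> R3=(0,0,0,3) value=3
Op 5: inc R2 by 2 -> R2=(0,0,2,0) value=2
Op 6: inc R3 by 1 -> R3=(0,0,0,4) value=4

Answer: 1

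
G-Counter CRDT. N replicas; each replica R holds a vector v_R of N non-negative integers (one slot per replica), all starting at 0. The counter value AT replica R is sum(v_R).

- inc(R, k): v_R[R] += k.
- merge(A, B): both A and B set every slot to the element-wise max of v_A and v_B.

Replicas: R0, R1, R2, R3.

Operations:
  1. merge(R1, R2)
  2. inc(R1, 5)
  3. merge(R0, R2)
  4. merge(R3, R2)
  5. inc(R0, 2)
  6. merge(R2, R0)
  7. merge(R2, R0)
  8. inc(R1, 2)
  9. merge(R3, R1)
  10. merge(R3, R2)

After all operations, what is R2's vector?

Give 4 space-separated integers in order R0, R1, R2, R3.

Op 1: merge R1<->R2 -> R1=(0,0,0,0) R2=(0,0,0,0)
Op 2: inc R1 by 5 -> R1=(0,5,0,0) value=5
Op 3: merge R0<->R2 -> R0=(0,0,0,0) R2=(0,0,0,0)
Op 4: merge R3<->R2 -> R3=(0,0,0,0) R2=(0,0,0,0)
Op 5: inc R0 by 2 -> R0=(2,0,0,0) value=2
Op 6: merge R2<->R0 -> R2=(2,0,0,0) R0=(2,0,0,0)
Op 7: merge R2<->R0 -> R2=(2,0,0,0) R0=(2,0,0,0)
Op 8: inc R1 by 2 -> R1=(0,7,0,0) value=7
Op 9: merge R3<->R1 -> R3=(0,7,0,0) R1=(0,7,0,0)
Op 10: merge R3<->R2 -> R3=(2,7,0,0) R2=(2,7,0,0)

Answer: 2 7 0 0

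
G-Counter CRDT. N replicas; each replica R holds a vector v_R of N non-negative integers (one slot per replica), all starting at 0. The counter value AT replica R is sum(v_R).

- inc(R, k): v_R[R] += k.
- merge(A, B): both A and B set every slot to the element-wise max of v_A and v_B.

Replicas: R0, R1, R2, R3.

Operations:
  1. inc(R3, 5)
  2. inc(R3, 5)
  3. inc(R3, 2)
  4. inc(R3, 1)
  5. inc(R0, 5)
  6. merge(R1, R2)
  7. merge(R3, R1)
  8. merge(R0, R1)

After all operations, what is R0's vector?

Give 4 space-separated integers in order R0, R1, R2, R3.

Op 1: inc R3 by 5 -> R3=(0,0,0,5) value=5
Op 2: inc R3 by 5 -> R3=(0,0,0,10) value=10
Op 3: inc R3 by 2 -> R3=(0,0,0,12) value=12
Op 4: inc R3 by 1 -> R3=(0,0,0,13) value=13
Op 5: inc R0 by 5 -> R0=(5,0,0,0) value=5
Op 6: merge R1<->R2 -> R1=(0,0,0,0) R2=(0,0,0,0)
Op 7: merge R3<->R1 -> R3=(0,0,0,13) R1=(0,0,0,13)
Op 8: merge R0<->R1 -> R0=(5,0,0,13) R1=(5,0,0,13)

Answer: 5 0 0 13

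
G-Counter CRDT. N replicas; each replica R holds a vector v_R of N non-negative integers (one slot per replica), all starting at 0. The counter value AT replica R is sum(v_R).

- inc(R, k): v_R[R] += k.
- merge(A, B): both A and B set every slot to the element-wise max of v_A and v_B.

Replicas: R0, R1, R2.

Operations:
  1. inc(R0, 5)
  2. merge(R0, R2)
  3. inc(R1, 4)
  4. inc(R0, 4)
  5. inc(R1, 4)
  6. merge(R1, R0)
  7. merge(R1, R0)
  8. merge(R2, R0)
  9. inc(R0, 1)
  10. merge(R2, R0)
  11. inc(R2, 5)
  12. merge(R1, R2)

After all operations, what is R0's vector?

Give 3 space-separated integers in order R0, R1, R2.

Op 1: inc R0 by 5 -> R0=(5,0,0) value=5
Op 2: merge R0<->R2 -> R0=(5,0,0) R2=(5,0,0)
Op 3: inc R1 by 4 -> R1=(0,4,0) value=4
Op 4: inc R0 by 4 -> R0=(9,0,0) value=9
Op 5: inc R1 by 4 -> R1=(0,8,0) value=8
Op 6: merge R1<->R0 -> R1=(9,8,0) R0=(9,8,0)
Op 7: merge R1<->R0 -> R1=(9,8,0) R0=(9,8,0)
Op 8: merge R2<->R0 -> R2=(9,8,0) R0=(9,8,0)
Op 9: inc R0 by 1 -> R0=(10,8,0) value=18
Op 10: merge R2<->R0 -> R2=(10,8,0) R0=(10,8,0)
Op 11: inc R2 by 5 -> R2=(10,8,5) value=23
Op 12: merge R1<->R2 -> R1=(10,8,5) R2=(10,8,5)

Answer: 10 8 0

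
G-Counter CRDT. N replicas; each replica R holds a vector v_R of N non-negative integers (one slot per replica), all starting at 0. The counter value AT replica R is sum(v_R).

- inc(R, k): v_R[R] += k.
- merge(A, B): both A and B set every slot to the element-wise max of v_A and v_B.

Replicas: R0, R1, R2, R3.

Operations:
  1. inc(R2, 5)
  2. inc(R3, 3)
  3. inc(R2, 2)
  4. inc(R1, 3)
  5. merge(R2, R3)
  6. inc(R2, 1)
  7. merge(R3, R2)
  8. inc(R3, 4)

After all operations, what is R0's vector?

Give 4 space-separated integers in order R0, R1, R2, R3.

Op 1: inc R2 by 5 -> R2=(0,0,5,0) value=5
Op 2: inc R3 by 3 -> R3=(0,0,0,3) value=3
Op 3: inc R2 by 2 -> R2=(0,0,7,0) value=7
Op 4: inc R1 by 3 -> R1=(0,3,0,0) value=3
Op 5: merge R2<->R3 -> R2=(0,0,7,3) R3=(0,0,7,3)
Op 6: inc R2 by 1 -> R2=(0,0,8,3) value=11
Op 7: merge R3<->R2 -> R3=(0,0,8,3) R2=(0,0,8,3)
Op 8: inc R3 by 4 -> R3=(0,0,8,7) value=15

Answer: 0 0 0 0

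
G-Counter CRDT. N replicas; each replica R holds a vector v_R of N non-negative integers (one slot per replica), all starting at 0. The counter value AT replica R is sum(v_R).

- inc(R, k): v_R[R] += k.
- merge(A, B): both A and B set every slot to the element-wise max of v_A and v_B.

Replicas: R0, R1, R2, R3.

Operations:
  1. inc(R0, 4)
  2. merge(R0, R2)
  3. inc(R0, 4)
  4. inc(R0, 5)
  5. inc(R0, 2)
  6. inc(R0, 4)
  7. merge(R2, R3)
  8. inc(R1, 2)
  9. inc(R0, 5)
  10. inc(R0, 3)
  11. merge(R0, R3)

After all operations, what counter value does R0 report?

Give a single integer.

Op 1: inc R0 by 4 -> R0=(4,0,0,0) value=4
Op 2: merge R0<->R2 -> R0=(4,0,0,0) R2=(4,0,0,0)
Op 3: inc R0 by 4 -> R0=(8,0,0,0) value=8
Op 4: inc R0 by 5 -> R0=(13,0,0,0) value=13
Op 5: inc R0 by 2 -> R0=(15,0,0,0) value=15
Op 6: inc R0 by 4 -> R0=(19,0,0,0) value=19
Op 7: merge R2<->R3 -> R2=(4,0,0,0) R3=(4,0,0,0)
Op 8: inc R1 by 2 -> R1=(0,2,0,0) value=2
Op 9: inc R0 by 5 -> R0=(24,0,0,0) value=24
Op 10: inc R0 by 3 -> R0=(27,0,0,0) value=27
Op 11: merge R0<->R3 -> R0=(27,0,0,0) R3=(27,0,0,0)

Answer: 27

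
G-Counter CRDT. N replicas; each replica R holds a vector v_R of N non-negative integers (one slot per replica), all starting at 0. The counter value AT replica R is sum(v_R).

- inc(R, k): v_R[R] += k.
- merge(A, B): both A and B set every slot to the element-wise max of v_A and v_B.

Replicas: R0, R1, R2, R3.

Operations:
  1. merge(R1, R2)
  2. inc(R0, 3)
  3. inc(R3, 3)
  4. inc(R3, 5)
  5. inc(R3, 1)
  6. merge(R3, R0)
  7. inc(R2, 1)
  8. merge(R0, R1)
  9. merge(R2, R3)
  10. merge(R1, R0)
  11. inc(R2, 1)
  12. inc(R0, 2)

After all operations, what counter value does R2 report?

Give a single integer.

Answer: 14

Derivation:
Op 1: merge R1<->R2 -> R1=(0,0,0,0) R2=(0,0,0,0)
Op 2: inc R0 by 3 -> R0=(3,0,0,0) value=3
Op 3: inc R3 by 3 -> R3=(0,0,0,3) value=3
Op 4: inc R3 by 5 -> R3=(0,0,0,8) value=8
Op 5: inc R3 by 1 -> R3=(0,0,0,9) value=9
Op 6: merge R3<->R0 -> R3=(3,0,0,9) R0=(3,0,0,9)
Op 7: inc R2 by 1 -> R2=(0,0,1,0) value=1
Op 8: merge R0<->R1 -> R0=(3,0,0,9) R1=(3,0,0,9)
Op 9: merge R2<->R3 -> R2=(3,0,1,9) R3=(3,0,1,9)
Op 10: merge R1<->R0 -> R1=(3,0,0,9) R0=(3,0,0,9)
Op 11: inc R2 by 1 -> R2=(3,0,2,9) value=14
Op 12: inc R0 by 2 -> R0=(5,0,0,9) value=14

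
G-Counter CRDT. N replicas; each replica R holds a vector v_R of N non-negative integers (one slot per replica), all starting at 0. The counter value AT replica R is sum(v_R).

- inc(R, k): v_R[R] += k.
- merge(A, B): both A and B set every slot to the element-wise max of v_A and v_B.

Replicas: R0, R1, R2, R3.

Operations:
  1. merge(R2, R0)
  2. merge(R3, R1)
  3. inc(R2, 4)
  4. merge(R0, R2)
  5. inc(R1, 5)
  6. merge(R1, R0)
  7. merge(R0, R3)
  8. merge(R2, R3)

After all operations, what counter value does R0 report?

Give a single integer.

Answer: 9

Derivation:
Op 1: merge R2<->R0 -> R2=(0,0,0,0) R0=(0,0,0,0)
Op 2: merge R3<->R1 -> R3=(0,0,0,0) R1=(0,0,0,0)
Op 3: inc R2 by 4 -> R2=(0,0,4,0) value=4
Op 4: merge R0<->R2 -> R0=(0,0,4,0) R2=(0,0,4,0)
Op 5: inc R1 by 5 -> R1=(0,5,0,0) value=5
Op 6: merge R1<->R0 -> R1=(0,5,4,0) R0=(0,5,4,0)
Op 7: merge R0<->R3 -> R0=(0,5,4,0) R3=(0,5,4,0)
Op 8: merge R2<->R3 -> R2=(0,5,4,0) R3=(0,5,4,0)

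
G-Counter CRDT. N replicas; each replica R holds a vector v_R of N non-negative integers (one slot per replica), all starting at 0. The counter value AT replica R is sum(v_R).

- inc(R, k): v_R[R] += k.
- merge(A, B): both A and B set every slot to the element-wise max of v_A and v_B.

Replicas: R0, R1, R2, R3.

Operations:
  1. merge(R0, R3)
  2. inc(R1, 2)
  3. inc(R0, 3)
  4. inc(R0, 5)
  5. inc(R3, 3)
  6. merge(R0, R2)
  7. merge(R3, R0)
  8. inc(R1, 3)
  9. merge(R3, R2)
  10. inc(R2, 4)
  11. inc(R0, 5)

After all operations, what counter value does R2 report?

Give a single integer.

Op 1: merge R0<->R3 -> R0=(0,0,0,0) R3=(0,0,0,0)
Op 2: inc R1 by 2 -> R1=(0,2,0,0) value=2
Op 3: inc R0 by 3 -> R0=(3,0,0,0) value=3
Op 4: inc R0 by 5 -> R0=(8,0,0,0) value=8
Op 5: inc R3 by 3 -> R3=(0,0,0,3) value=3
Op 6: merge R0<->R2 -> R0=(8,0,0,0) R2=(8,0,0,0)
Op 7: merge R3<->R0 -> R3=(8,0,0,3) R0=(8,0,0,3)
Op 8: inc R1 by 3 -> R1=(0,5,0,0) value=5
Op 9: merge R3<->R2 -> R3=(8,0,0,3) R2=(8,0,0,3)
Op 10: inc R2 by 4 -> R2=(8,0,4,3) value=15
Op 11: inc R0 by 5 -> R0=(13,0,0,3) value=16

Answer: 15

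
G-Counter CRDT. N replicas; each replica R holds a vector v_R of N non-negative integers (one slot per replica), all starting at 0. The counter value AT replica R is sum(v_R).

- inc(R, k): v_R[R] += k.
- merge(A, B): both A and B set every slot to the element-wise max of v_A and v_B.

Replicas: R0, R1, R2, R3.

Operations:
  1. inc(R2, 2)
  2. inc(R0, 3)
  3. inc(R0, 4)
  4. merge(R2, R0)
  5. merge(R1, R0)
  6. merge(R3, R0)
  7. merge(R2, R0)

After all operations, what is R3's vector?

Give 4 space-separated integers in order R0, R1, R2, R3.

Op 1: inc R2 by 2 -> R2=(0,0,2,0) value=2
Op 2: inc R0 by 3 -> R0=(3,0,0,0) value=3
Op 3: inc R0 by 4 -> R0=(7,0,0,0) value=7
Op 4: merge R2<->R0 -> R2=(7,0,2,0) R0=(7,0,2,0)
Op 5: merge R1<->R0 -> R1=(7,0,2,0) R0=(7,0,2,0)
Op 6: merge R3<->R0 -> R3=(7,0,2,0) R0=(7,0,2,0)
Op 7: merge R2<->R0 -> R2=(7,0,2,0) R0=(7,0,2,0)

Answer: 7 0 2 0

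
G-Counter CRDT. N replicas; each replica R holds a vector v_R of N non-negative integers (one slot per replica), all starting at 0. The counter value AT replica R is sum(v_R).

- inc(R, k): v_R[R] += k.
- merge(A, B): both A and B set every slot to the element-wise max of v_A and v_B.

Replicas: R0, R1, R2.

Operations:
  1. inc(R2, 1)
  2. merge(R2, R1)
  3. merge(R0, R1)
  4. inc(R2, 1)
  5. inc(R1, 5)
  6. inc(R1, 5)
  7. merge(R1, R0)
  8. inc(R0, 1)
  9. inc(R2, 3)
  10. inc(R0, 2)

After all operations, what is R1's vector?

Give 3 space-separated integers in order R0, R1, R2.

Op 1: inc R2 by 1 -> R2=(0,0,1) value=1
Op 2: merge R2<->R1 -> R2=(0,0,1) R1=(0,0,1)
Op 3: merge R0<->R1 -> R0=(0,0,1) R1=(0,0,1)
Op 4: inc R2 by 1 -> R2=(0,0,2) value=2
Op 5: inc R1 by 5 -> R1=(0,5,1) value=6
Op 6: inc R1 by 5 -> R1=(0,10,1) value=11
Op 7: merge R1<->R0 -> R1=(0,10,1) R0=(0,10,1)
Op 8: inc R0 by 1 -> R0=(1,10,1) value=12
Op 9: inc R2 by 3 -> R2=(0,0,5) value=5
Op 10: inc R0 by 2 -> R0=(3,10,1) value=14

Answer: 0 10 1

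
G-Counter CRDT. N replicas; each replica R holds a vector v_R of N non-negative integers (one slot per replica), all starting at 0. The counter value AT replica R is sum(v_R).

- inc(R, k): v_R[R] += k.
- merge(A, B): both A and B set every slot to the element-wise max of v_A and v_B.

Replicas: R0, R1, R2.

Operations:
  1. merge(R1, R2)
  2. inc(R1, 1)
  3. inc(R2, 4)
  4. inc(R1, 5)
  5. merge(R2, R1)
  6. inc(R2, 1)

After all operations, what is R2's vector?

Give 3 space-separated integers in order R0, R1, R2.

Op 1: merge R1<->R2 -> R1=(0,0,0) R2=(0,0,0)
Op 2: inc R1 by 1 -> R1=(0,1,0) value=1
Op 3: inc R2 by 4 -> R2=(0,0,4) value=4
Op 4: inc R1 by 5 -> R1=(0,6,0) value=6
Op 5: merge R2<->R1 -> R2=(0,6,4) R1=(0,6,4)
Op 6: inc R2 by 1 -> R2=(0,6,5) value=11

Answer: 0 6 5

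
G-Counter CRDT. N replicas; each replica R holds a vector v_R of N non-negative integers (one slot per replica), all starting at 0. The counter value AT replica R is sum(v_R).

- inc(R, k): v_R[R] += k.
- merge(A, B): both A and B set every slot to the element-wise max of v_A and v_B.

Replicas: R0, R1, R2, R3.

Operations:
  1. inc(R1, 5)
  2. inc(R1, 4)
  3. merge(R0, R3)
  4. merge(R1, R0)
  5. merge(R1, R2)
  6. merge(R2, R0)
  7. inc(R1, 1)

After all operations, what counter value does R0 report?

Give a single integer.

Op 1: inc R1 by 5 -> R1=(0,5,0,0) value=5
Op 2: inc R1 by 4 -> R1=(0,9,0,0) value=9
Op 3: merge R0<->R3 -> R0=(0,0,0,0) R3=(0,0,0,0)
Op 4: merge R1<->R0 -> R1=(0,9,0,0) R0=(0,9,0,0)
Op 5: merge R1<->R2 -> R1=(0,9,0,0) R2=(0,9,0,0)
Op 6: merge R2<->R0 -> R2=(0,9,0,0) R0=(0,9,0,0)
Op 7: inc R1 by 1 -> R1=(0,10,0,0) value=10

Answer: 9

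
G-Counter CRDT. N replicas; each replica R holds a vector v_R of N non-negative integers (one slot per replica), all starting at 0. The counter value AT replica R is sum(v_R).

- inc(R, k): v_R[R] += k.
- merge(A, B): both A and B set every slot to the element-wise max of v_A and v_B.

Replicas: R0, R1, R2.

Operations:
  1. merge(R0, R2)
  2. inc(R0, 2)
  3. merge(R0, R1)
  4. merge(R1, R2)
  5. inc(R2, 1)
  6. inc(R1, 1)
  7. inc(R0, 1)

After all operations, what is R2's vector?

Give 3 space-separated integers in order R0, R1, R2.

Op 1: merge R0<->R2 -> R0=(0,0,0) R2=(0,0,0)
Op 2: inc R0 by 2 -> R0=(2,0,0) value=2
Op 3: merge R0<->R1 -> R0=(2,0,0) R1=(2,0,0)
Op 4: merge R1<->R2 -> R1=(2,0,0) R2=(2,0,0)
Op 5: inc R2 by 1 -> R2=(2,0,1) value=3
Op 6: inc R1 by 1 -> R1=(2,1,0) value=3
Op 7: inc R0 by 1 -> R0=(3,0,0) value=3

Answer: 2 0 1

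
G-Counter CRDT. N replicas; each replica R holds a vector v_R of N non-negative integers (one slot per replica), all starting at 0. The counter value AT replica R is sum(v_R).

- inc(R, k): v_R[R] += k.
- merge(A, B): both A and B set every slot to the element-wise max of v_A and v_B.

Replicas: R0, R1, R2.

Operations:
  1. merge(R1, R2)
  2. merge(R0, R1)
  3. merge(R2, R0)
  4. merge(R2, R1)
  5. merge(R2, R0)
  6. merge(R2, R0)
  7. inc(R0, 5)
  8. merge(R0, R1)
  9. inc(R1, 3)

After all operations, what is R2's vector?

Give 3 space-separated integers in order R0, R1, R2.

Op 1: merge R1<->R2 -> R1=(0,0,0) R2=(0,0,0)
Op 2: merge R0<->R1 -> R0=(0,0,0) R1=(0,0,0)
Op 3: merge R2<->R0 -> R2=(0,0,0) R0=(0,0,0)
Op 4: merge R2<->R1 -> R2=(0,0,0) R1=(0,0,0)
Op 5: merge R2<->R0 -> R2=(0,0,0) R0=(0,0,0)
Op 6: merge R2<->R0 -> R2=(0,0,0) R0=(0,0,0)
Op 7: inc R0 by 5 -> R0=(5,0,0) value=5
Op 8: merge R0<->R1 -> R0=(5,0,0) R1=(5,0,0)
Op 9: inc R1 by 3 -> R1=(5,3,0) value=8

Answer: 0 0 0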